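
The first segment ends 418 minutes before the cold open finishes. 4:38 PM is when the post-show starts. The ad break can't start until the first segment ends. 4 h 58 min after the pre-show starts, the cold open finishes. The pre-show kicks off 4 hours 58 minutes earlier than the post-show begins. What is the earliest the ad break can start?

The pre-show starts at 4:38 PM − 298 min = 11:40 AM.
The cold open ends at 11:40 AM + 298 min = 4:38 PM.
The first segment ends at 4:38 PM − 418 min = 9:40 AM.
The ad break is bounded by the first segment, so the earliest it can start is 9:40 AM.

9:40 AM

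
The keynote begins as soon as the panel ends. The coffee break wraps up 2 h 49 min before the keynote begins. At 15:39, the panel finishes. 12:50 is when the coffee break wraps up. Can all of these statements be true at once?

Yes

The keynote starts at 15:39.
The coffee break ends at 15:39 − 169 min = 12:50.
That matches the stated 12:50, so the schedule is consistent.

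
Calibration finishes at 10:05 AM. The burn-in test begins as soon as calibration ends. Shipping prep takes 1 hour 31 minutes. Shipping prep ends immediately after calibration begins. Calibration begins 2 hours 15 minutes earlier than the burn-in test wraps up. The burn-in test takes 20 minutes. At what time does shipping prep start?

The burn-in test starts at 10:05 AM.
The burn-in test ends at 10:05 AM + 20 min = 10:25 AM.
Calibration starts at 10:25 AM − 135 min = 8:10 AM.
So shipping prep ends at 8:10 AM.
Shipping prep starts at 8:10 AM − 91 min = 6:39 AM.

6:39 AM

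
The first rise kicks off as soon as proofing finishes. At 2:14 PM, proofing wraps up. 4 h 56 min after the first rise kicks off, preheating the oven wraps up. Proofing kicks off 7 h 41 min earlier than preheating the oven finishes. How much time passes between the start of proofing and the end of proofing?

The first rise starts at 2:14 PM.
Preheating the oven ends at 2:14 PM + 296 min = 7:10 PM.
Proofing starts at 7:10 PM − 461 min = 11:29 AM.
From 11:29 AM to 2:14 PM is 2 hours 45 minutes.

2 hours 45 minutes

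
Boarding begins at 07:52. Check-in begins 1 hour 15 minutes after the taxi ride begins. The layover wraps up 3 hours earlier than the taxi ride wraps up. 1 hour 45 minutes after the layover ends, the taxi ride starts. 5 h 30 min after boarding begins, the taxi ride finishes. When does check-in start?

The taxi ride ends at 07:52 + 330 min = 13:22.
The layover ends at 13:22 − 180 min = 10:22.
The taxi ride starts at 10:22 + 105 min = 12:07.
Check-in starts at 12:07 + 75 min = 13:22.

13:22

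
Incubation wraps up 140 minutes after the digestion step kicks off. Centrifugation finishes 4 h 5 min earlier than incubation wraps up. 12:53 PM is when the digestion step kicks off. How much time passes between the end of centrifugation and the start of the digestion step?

Incubation ends at 12:53 PM + 140 min = 3:13 PM.
Centrifugation ends at 3:13 PM − 245 min = 11:08 AM.
From 11:08 AM to 12:53 PM is 1 hour 45 minutes.

1 hour 45 minutes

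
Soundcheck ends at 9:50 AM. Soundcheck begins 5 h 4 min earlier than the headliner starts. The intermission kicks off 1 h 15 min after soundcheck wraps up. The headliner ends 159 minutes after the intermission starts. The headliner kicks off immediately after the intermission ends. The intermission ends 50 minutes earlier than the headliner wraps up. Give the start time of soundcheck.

7:50 AM

The intermission starts at 9:50 AM + 75 min = 11:05 AM.
The headliner ends at 11:05 AM + 159 min = 1:44 PM.
The intermission ends at 1:44 PM − 50 min = 12:54 PM.
So the headliner starts at 12:54 PM.
Soundcheck starts at 12:54 PM − 304 min = 7:50 AM.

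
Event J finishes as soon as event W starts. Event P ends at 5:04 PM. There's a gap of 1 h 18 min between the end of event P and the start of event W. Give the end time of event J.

Event W starts at 5:04 PM + 78 min = 6:22 PM.
So event J ends at 6:22 PM.

6:22 PM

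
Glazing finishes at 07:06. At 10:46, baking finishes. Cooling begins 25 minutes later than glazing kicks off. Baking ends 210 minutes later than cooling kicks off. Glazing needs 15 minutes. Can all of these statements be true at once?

Glazing starts at 07:06 − 15 min = 06:51.
Cooling starts at 06:51 + 25 min = 07:16.
Baking ends at 07:16 + 210 min = 10:46.
That matches the stated 10:46, so the schedule is consistent.

Yes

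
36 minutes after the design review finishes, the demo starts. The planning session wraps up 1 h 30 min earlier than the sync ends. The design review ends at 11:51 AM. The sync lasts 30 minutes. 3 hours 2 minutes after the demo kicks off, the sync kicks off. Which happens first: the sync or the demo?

the demo

The demo starts at 11:51 AM + 36 min = 12:27 PM.
The sync starts at 12:27 PM + 182 min = 3:29 PM.
The sync starts at 3:29 PM and the demo starts at 12:27 PM, so the demo is first.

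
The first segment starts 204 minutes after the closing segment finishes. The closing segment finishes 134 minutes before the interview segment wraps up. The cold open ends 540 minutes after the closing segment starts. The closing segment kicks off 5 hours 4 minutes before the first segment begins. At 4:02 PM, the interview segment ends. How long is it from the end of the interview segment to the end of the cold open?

306 minutes

The closing segment ends at 4:02 PM − 134 min = 1:48 PM.
The first segment starts at 1:48 PM + 204 min = 5:12 PM.
The closing segment starts at 5:12 PM − 304 min = 12:08 PM.
The cold open ends at 12:08 PM + 540 min = 9:08 PM.
From 4:02 PM to 9:08 PM is 306 minutes.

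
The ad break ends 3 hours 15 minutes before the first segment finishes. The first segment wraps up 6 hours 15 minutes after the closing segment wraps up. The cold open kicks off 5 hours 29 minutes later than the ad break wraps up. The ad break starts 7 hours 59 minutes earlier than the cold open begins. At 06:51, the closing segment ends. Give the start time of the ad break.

The first segment ends at 06:51 + 375 min = 13:06.
The ad break ends at 13:06 − 195 min = 09:51.
The cold open starts at 09:51 + 329 min = 15:20.
The ad break starts at 15:20 − 479 min = 07:21.

07:21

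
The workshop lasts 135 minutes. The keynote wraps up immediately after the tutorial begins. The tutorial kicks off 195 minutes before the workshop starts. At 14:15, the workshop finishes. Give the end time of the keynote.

The workshop starts at 14:15 − 135 min = 12:00.
The tutorial starts at 12:00 − 195 min = 08:45.
So the keynote ends at 08:45.

08:45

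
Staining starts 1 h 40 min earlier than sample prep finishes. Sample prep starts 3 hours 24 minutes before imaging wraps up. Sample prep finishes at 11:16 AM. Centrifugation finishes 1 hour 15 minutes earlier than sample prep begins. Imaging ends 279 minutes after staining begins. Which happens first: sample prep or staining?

staining

Staining starts at 11:16 AM − 100 min = 9:36 AM.
Imaging ends at 9:36 AM + 279 min = 2:15 PM.
Sample prep starts at 2:15 PM − 204 min = 10:51 AM.
Sample prep starts at 10:51 AM and staining starts at 9:36 AM, so staining is first.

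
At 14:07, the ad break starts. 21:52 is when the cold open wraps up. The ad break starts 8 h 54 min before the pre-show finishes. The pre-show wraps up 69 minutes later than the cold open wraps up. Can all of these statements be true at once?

The pre-show ends at 21:52 + 69 min = 23:01.
The ad break starts at 23:01 − 534 min = 14:07.
That matches the stated 14:07, so the schedule is consistent.

Yes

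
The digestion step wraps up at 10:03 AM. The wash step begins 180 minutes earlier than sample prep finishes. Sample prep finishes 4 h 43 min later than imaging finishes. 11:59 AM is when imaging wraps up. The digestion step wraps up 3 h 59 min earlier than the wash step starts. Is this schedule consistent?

No

Sample prep ends at 11:59 AM + 283 min = 4:42 PM.
The wash step starts at 4:42 PM − 180 min = 1:42 PM.
The digestion step ends at 1:42 PM − 239 min = 9:43 AM.
But the digestion step is also said to end at 10:03 AM — a 20-minute conflict.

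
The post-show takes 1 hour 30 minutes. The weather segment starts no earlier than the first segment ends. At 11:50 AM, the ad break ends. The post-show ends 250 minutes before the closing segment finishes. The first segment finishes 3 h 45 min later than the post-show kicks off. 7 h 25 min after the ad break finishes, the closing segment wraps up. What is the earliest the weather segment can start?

5:20 PM

The closing segment ends at 11:50 AM + 445 min = 7:15 PM.
The post-show ends at 7:15 PM − 250 min = 3:05 PM.
The post-show starts at 3:05 PM − 90 min = 1:35 PM.
The first segment ends at 1:35 PM + 225 min = 5:20 PM.
The weather segment is bounded by the first segment, so the earliest it can start is 5:20 PM.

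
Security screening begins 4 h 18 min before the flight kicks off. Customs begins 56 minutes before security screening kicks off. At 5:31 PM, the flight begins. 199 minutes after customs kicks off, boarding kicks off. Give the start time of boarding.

Security screening starts at 5:31 PM − 258 min = 1:13 PM.
Customs starts at 1:13 PM − 56 min = 12:17 PM.
Boarding starts at 12:17 PM + 199 min = 3:36 PM.

3:36 PM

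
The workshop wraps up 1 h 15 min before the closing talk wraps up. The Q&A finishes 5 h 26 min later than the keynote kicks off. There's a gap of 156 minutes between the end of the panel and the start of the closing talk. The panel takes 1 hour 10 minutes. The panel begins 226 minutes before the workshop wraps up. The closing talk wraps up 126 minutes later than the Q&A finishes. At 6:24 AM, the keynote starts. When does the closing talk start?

The Q&A ends at 6:24 AM + 326 min = 11:50 AM.
The closing talk ends at 11:50 AM + 126 min = 1:56 PM.
The workshop ends at 1:56 PM − 75 min = 12:41 PM.
The panel starts at 12:41 PM − 226 min = 8:55 AM.
The panel ends at 8:55 AM + 70 min = 10:05 AM.
The closing talk starts at 10:05 AM + 156 min = 12:41 PM.

12:41 PM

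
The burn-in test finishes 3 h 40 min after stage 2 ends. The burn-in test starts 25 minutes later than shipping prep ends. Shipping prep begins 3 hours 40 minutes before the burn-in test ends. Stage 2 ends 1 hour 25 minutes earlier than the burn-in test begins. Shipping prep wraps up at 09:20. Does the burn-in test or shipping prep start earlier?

shipping prep

The burn-in test starts at 09:20 + 25 min = 09:45.
Stage 2 ends at 09:45 − 85 min = 08:20.
The burn-in test ends at 08:20 + 220 min = 12:00.
Shipping prep starts at 12:00 − 220 min = 08:20.
The burn-in test starts at 09:45 and shipping prep starts at 08:20, so shipping prep is first.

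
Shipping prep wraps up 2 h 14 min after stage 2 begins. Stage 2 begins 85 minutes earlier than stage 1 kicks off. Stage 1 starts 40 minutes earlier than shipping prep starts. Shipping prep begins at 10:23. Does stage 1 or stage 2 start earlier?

stage 2

Stage 1 starts at 10:23 − 40 min = 09:43.
Stage 2 starts at 09:43 − 85 min = 08:18.
Stage 1 starts at 09:43 and stage 2 starts at 08:18, so stage 2 is first.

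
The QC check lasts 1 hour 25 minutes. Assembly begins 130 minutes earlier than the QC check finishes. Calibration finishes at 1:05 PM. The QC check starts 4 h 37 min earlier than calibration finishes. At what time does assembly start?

The QC check starts at 1:05 PM − 277 min = 8:28 AM.
The QC check ends at 8:28 AM + 85 min = 9:53 AM.
Assembly starts at 9:53 AM − 130 min = 7:43 AM.

7:43 AM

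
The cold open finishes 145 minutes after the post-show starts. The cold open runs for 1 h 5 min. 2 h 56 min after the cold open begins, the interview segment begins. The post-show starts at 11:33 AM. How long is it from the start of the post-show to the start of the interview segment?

256 minutes

The cold open ends at 11:33 AM + 145 min = 1:58 PM.
The cold open starts at 1:58 PM − 65 min = 12:53 PM.
The interview segment starts at 12:53 PM + 176 min = 3:49 PM.
From 11:33 AM to 3:49 PM is 256 minutes.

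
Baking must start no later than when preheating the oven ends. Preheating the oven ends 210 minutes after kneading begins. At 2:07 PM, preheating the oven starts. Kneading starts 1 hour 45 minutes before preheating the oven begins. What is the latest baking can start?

3:52 PM

Kneading starts at 2:07 PM − 105 min = 12:22 PM.
Preheating the oven ends at 12:22 PM + 210 min = 3:52 PM.
Baking is bounded by preheating the oven, so the latest it can start is 3:52 PM.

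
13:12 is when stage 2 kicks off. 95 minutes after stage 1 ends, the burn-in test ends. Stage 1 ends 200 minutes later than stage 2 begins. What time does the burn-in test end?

18:07

Stage 1 ends at 13:12 + 200 min = 16:32.
The burn-in test ends at 16:32 + 95 min = 18:07.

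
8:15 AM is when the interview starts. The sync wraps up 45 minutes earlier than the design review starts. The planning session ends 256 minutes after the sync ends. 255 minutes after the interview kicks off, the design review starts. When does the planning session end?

The design review starts at 8:15 AM + 255 min = 12:30 PM.
The sync ends at 12:30 PM − 45 min = 11:45 AM.
The planning session ends at 11:45 AM + 256 min = 4:01 PM.

4:01 PM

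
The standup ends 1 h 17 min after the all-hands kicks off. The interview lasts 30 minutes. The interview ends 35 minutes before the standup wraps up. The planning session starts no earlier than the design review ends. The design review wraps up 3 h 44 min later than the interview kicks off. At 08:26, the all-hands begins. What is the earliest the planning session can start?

12:22

The standup ends at 08:26 + 77 min = 09:43.
The interview ends at 09:43 − 35 min = 09:08.
The interview starts at 09:08 − 30 min = 08:38.
The design review ends at 08:38 + 224 min = 12:22.
The planning session is bounded by the design review, so the earliest it can start is 12:22.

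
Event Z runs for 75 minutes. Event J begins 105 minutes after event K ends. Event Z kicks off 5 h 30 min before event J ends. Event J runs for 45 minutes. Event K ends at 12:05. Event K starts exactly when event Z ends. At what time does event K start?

10:20

Event J starts at 12:05 + 105 min = 13:50.
Event J ends at 13:50 + 45 min = 14:35.
Event Z starts at 14:35 − 330 min = 09:05.
Event Z ends at 09:05 + 75 min = 10:20.
So event K starts at 10:20.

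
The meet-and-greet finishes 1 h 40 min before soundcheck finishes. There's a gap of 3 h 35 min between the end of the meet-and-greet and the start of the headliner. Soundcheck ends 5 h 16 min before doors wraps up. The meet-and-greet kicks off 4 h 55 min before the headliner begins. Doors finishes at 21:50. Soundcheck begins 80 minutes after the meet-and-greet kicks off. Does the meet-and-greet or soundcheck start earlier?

the meet-and-greet

Soundcheck ends at 21:50 − 316 min = 16:34.
The meet-and-greet ends at 16:34 − 100 min = 14:54.
The headliner starts at 14:54 + 215 min = 18:29.
The meet-and-greet starts at 18:29 − 295 min = 13:34.
Soundcheck starts at 13:34 + 80 min = 14:54.
The meet-and-greet starts at 13:34 and soundcheck starts at 14:54, so the meet-and-greet is first.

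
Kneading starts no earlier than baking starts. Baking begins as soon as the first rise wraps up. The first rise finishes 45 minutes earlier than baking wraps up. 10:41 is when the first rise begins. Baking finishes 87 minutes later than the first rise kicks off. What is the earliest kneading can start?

11:23

Baking ends at 10:41 + 87 min = 12:08.
The first rise ends at 12:08 − 45 min = 11:23.
So baking starts at 11:23.
Kneading is bounded by baking, so the earliest it can start is 11:23.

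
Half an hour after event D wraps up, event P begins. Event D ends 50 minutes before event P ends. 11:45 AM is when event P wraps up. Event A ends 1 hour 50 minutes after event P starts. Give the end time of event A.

1:15 PM

Event D ends at 11:45 AM − 50 min = 10:55 AM.
Event P starts at 10:55 AM + 30 min = 11:25 AM.
Event A ends at 11:25 AM + 110 min = 1:15 PM.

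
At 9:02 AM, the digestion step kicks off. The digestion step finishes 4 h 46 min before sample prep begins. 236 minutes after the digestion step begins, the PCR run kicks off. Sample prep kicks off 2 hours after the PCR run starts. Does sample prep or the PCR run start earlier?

the PCR run

The PCR run starts at 9:02 AM + 236 min = 12:58 PM.
Sample prep starts at 12:58 PM + 120 min = 2:58 PM.
Sample prep starts at 2:58 PM and the PCR run starts at 12:58 PM, so the PCR run is first.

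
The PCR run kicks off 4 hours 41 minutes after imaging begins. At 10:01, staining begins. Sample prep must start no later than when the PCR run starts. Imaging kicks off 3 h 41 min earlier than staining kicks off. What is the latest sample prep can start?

11:01

Imaging starts at 10:01 − 221 min = 06:20.
The PCR run starts at 06:20 + 281 min = 11:01.
Sample prep is bounded by the PCR run, so the latest it can start is 11:01.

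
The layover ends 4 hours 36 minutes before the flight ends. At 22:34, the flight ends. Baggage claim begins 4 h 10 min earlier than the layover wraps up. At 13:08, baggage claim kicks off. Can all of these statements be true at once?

The layover ends at 22:34 − 276 min = 17:58.
Baggage claim starts at 17:58 − 250 min = 13:48.
But baggage claim is also said to start at 13:08 — a 40-minute conflict.

No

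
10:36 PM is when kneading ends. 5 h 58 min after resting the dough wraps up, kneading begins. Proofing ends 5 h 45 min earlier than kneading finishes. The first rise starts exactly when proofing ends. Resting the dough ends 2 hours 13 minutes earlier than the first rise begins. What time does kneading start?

Proofing ends at 10:36 PM − 345 min = 4:51 PM.
So the first rise starts at 4:51 PM.
Resting the dough ends at 4:51 PM − 133 min = 2:38 PM.
Kneading starts at 2:38 PM + 358 min = 8:36 PM.

8:36 PM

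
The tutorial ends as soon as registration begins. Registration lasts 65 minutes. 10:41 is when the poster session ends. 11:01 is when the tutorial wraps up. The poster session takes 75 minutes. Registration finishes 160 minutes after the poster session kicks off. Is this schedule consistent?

Yes

The poster session starts at 10:41 − 75 min = 09:26.
Registration ends at 09:26 + 160 min = 12:06.
Registration starts at 12:06 − 65 min = 11:01.
So the tutorial ends at 11:01.
That matches the stated 11:01, so the schedule is consistent.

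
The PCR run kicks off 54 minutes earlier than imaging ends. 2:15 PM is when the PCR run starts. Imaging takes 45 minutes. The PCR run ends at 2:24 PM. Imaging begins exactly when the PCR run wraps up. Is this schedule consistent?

Imaging starts at 2:24 PM.
Imaging ends at 2:24 PM + 45 min = 3:09 PM.
The PCR run starts at 3:09 PM − 54 min = 2:15 PM.
That matches the stated 2:15 PM, so the schedule is consistent.

Yes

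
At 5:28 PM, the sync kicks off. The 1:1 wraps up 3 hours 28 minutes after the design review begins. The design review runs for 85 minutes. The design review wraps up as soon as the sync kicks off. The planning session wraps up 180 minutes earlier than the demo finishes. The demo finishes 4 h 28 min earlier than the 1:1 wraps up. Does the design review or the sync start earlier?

the design review

The design review ends at 5:28 PM.
The design review starts at 5:28 PM − 85 min = 4:03 PM.
The design review starts at 4:03 PM and the sync starts at 5:28 PM, so the design review is first.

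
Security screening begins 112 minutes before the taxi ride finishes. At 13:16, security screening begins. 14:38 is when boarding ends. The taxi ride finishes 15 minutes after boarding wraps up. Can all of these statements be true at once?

The taxi ride ends at 14:38 + 15 min = 14:53.
Security screening starts at 14:53 − 112 min = 13:01.
But security screening is also said to start at 13:16 — a 15-minute conflict.

No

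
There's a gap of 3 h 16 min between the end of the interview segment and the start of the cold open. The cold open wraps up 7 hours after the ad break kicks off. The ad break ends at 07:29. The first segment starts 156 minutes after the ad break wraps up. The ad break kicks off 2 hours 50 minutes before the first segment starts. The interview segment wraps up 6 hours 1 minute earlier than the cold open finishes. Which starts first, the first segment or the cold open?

the first segment

The first segment starts at 07:29 + 156 min = 10:05.
The ad break starts at 10:05 − 170 min = 07:15.
The cold open ends at 07:15 + 420 min = 14:15.
The interview segment ends at 14:15 − 361 min = 08:14.
The cold open starts at 08:14 + 196 min = 11:30.
The first segment starts at 10:05 and the cold open starts at 11:30, so the first segment is first.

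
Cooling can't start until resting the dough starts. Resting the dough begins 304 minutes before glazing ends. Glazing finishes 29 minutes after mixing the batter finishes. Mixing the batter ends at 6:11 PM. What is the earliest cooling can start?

1:36 PM

Glazing ends at 6:11 PM + 29 min = 6:40 PM.
Resting the dough starts at 6:40 PM − 304 min = 1:36 PM.
Cooling is bounded by resting the dough, so the earliest it can start is 1:36 PM.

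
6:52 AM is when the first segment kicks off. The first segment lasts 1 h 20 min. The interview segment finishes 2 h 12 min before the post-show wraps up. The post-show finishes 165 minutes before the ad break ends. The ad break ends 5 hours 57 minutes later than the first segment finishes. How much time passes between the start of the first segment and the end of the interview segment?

2 hours 20 minutes

The first segment ends at 6:52 AM + 80 min = 8:12 AM.
The ad break ends at 8:12 AM + 357 min = 2:09 PM.
The post-show ends at 2:09 PM − 165 min = 11:24 AM.
The interview segment ends at 11:24 AM − 132 min = 9:12 AM.
From 6:52 AM to 9:12 AM is 2 hours 20 minutes.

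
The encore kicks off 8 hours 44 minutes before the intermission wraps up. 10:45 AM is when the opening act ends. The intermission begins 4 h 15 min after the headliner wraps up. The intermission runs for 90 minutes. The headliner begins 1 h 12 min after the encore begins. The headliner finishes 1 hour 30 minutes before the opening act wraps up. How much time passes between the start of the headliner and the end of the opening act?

3 h 17 min

The headliner ends at 10:45 AM − 90 min = 9:15 AM.
The intermission starts at 9:15 AM + 255 min = 1:30 PM.
The intermission ends at 1:30 PM + 90 min = 3:00 PM.
The encore starts at 3:00 PM − 524 min = 6:16 AM.
The headliner starts at 6:16 AM + 72 min = 7:28 AM.
From 7:28 AM to 10:45 AM is 3 h 17 min.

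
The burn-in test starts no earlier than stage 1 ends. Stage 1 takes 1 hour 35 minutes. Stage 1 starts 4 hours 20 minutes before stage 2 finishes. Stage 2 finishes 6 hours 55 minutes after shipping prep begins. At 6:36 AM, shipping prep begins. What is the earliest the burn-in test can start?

10:46 AM

Stage 2 ends at 6:36 AM + 415 min = 1:31 PM.
Stage 1 starts at 1:31 PM − 260 min = 9:11 AM.
Stage 1 ends at 9:11 AM + 95 min = 10:46 AM.
The burn-in test is bounded by stage 1, so the earliest it can start is 10:46 AM.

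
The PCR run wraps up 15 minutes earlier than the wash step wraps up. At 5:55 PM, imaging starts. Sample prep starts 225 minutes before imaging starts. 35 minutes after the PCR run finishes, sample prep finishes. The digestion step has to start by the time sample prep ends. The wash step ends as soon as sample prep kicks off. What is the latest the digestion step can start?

Sample prep starts at 5:55 PM − 225 min = 2:10 PM.
So the wash step ends at 2:10 PM.
The PCR run ends at 2:10 PM − 15 min = 1:55 PM.
Sample prep ends at 1:55 PM + 35 min = 2:30 PM.
The digestion step is bounded by sample prep, so the latest it can start is 2:30 PM.

2:30 PM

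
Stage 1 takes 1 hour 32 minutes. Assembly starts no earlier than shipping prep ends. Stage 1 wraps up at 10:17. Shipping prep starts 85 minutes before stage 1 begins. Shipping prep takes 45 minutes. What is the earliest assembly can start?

Stage 1 starts at 10:17 − 92 min = 08:45.
Shipping prep starts at 08:45 − 85 min = 07:20.
Shipping prep ends at 07:20 + 45 min = 08:05.
Assembly is bounded by shipping prep, so the earliest it can start is 08:05.

08:05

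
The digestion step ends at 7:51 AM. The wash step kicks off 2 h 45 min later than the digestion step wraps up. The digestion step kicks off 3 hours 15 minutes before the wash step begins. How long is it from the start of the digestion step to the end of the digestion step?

The wash step starts at 7:51 AM + 165 min = 10:36 AM.
The digestion step starts at 10:36 AM − 195 min = 7:21 AM.
From 7:21 AM to 7:51 AM is 0.5 hours.

0.5 hours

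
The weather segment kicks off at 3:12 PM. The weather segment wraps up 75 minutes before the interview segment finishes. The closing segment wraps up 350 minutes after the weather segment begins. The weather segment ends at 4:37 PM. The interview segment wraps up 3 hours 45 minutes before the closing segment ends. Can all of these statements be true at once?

The closing segment ends at 3:12 PM + 350 min = 9:02 PM.
The interview segment ends at 9:02 PM − 225 min = 5:17 PM.
The weather segment ends at 5:17 PM − 75 min = 4:02 PM.
But the weather segment is also said to end at 4:37 PM — a 35-minute conflict.

No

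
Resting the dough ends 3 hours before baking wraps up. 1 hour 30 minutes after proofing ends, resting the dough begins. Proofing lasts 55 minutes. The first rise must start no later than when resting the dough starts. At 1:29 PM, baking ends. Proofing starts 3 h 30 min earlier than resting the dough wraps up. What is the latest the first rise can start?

Resting the dough ends at 1:29 PM − 180 min = 10:29 AM.
Proofing starts at 10:29 AM − 210 min = 6:59 AM.
Proofing ends at 6:59 AM + 55 min = 7:54 AM.
Resting the dough starts at 7:54 AM + 90 min = 9:24 AM.
The first rise is bounded by resting the dough, so the latest it can start is 9:24 AM.

9:24 AM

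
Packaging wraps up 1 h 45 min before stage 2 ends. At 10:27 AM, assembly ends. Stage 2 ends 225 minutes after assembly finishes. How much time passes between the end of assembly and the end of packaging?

120 minutes

Stage 2 ends at 10:27 AM + 225 min = 2:12 PM.
Packaging ends at 2:12 PM − 105 min = 12:27 PM.
From 10:27 AM to 12:27 PM is 120 minutes.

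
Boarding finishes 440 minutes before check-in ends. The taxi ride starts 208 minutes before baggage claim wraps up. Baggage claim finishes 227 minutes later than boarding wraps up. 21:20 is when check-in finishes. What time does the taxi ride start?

14:19

Boarding ends at 21:20 − 440 min = 14:00.
Baggage claim ends at 14:00 + 227 min = 17:47.
The taxi ride starts at 17:47 − 208 min = 14:19.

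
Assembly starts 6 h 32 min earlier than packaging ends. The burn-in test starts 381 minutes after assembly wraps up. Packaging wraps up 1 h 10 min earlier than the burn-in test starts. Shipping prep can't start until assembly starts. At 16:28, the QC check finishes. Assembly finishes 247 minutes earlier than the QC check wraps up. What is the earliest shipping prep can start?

11:00

Assembly ends at 16:28 − 247 min = 12:21.
The burn-in test starts at 12:21 + 381 min = 18:42.
Packaging ends at 18:42 − 70 min = 17:32.
Assembly starts at 17:32 − 392 min = 11:00.
Shipping prep is bounded by assembly, so the earliest it can start is 11:00.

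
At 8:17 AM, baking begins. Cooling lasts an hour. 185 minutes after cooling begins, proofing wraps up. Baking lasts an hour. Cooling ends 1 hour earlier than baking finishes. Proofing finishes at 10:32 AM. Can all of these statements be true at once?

Baking ends at 8:17 AM + 60 min = 9:17 AM.
Cooling ends at 9:17 AM − 60 min = 8:17 AM.
Cooling starts at 8:17 AM − 60 min = 7:17 AM.
Proofing ends at 7:17 AM + 185 min = 10:22 AM.
But proofing is also said to end at 10:32 AM — a 10-minute conflict.

No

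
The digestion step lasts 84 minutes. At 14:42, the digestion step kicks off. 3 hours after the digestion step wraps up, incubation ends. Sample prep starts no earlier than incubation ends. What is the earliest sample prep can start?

The digestion step ends at 14:42 + 84 min = 16:06.
Incubation ends at 16:06 + 180 min = 19:06.
Sample prep is bounded by incubation, so the earliest it can start is 19:06.

19:06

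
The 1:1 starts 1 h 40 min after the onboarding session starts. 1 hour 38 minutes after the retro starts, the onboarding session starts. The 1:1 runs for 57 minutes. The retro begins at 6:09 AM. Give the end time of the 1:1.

The onboarding session starts at 6:09 AM + 98 min = 7:47 AM.
The 1:1 starts at 7:47 AM + 100 min = 9:27 AM.
The 1:1 ends at 9:27 AM + 57 min = 10:24 AM.

10:24 AM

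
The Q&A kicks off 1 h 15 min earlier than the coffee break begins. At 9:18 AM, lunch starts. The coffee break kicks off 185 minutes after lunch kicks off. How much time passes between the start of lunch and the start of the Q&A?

The coffee break starts at 9:18 AM + 185 min = 12:23 PM.
The Q&A starts at 12:23 PM − 75 min = 11:08 AM.
From 9:18 AM to 11:08 AM is 110 minutes.

110 minutes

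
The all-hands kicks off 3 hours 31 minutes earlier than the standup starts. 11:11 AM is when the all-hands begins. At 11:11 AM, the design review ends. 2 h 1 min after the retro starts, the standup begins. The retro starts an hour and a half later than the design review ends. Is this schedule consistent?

Yes

The retro starts at 11:11 AM + 90 min = 12:41 PM.
The standup starts at 12:41 PM + 121 min = 2:42 PM.
The all-hands starts at 2:42 PM − 211 min = 11:11 AM.
That matches the stated 11:11 AM, so the schedule is consistent.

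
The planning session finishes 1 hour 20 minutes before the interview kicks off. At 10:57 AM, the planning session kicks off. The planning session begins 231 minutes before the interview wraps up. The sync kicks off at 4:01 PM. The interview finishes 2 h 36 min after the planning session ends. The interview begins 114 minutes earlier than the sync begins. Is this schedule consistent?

The interview starts at 4:01 PM − 114 min = 2:07 PM.
The planning session ends at 2:07 PM − 80 min = 12:47 PM.
The interview ends at 12:47 PM + 156 min = 3:23 PM.
The planning session starts at 3:23 PM − 231 min = 11:32 AM.
But the planning session is also said to start at 10:57 AM — a 35-minute conflict.

No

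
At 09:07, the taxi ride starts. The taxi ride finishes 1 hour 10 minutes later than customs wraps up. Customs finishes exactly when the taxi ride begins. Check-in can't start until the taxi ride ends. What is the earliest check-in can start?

Customs ends at 09:07.
The taxi ride ends at 09:07 + 70 min = 10:17.
Check-in is bounded by the taxi ride, so the earliest it can start is 10:17.

10:17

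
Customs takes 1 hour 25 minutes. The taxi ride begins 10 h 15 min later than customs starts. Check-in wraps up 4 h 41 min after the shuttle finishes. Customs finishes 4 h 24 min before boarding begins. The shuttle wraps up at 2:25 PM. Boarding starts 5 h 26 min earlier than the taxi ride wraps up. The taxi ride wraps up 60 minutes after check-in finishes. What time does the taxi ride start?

7:06 PM

Check-in ends at 2:25 PM + 281 min = 7:06 PM.
The taxi ride ends at 7:06 PM + 60 min = 8:06 PM.
Boarding starts at 8:06 PM − 326 min = 2:40 PM.
Customs ends at 2:40 PM − 264 min = 10:16 AM.
Customs starts at 10:16 AM − 85 min = 8:51 AM.
The taxi ride starts at 8:51 AM + 615 min = 7:06 PM.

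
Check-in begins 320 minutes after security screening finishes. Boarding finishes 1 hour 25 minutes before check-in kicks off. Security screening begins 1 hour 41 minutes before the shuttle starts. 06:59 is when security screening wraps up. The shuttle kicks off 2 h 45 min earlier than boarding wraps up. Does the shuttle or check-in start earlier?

the shuttle

Check-in starts at 06:59 + 320 min = 12:19.
Boarding ends at 12:19 − 85 min = 10:54.
The shuttle starts at 10:54 − 165 min = 08:09.
The shuttle starts at 08:09 and check-in starts at 12:19, so the shuttle is first.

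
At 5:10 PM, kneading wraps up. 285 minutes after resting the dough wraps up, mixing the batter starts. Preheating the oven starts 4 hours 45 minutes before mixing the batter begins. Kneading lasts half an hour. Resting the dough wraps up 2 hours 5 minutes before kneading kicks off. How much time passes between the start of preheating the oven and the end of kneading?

Kneading starts at 5:10 PM − 30 min = 4:40 PM.
Resting the dough ends at 4:40 PM − 125 min = 2:35 PM.
Mixing the batter starts at 2:35 PM + 285 min = 7:20 PM.
Preheating the oven starts at 7:20 PM − 285 min = 2:35 PM.
From 2:35 PM to 5:10 PM is 2 hours 35 minutes.

2 hours 35 minutes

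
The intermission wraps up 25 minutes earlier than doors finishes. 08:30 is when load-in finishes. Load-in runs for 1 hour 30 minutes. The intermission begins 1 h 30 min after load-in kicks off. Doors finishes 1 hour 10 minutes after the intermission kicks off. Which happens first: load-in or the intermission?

Load-in starts at 08:30 − 90 min = 07:00.
The intermission starts at 07:00 + 90 min = 08:30.
Load-in starts at 07:00 and the intermission starts at 08:30, so load-in is first.

load-in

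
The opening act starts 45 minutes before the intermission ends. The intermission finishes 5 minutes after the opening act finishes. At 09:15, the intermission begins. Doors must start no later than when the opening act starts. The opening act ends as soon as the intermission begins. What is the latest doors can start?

08:35

The opening act ends at 09:15.
The intermission ends at 09:15 + 5 min = 09:20.
The opening act starts at 09:20 − 45 min = 08:35.
Doors is bounded by the opening act, so the latest it can start is 08:35.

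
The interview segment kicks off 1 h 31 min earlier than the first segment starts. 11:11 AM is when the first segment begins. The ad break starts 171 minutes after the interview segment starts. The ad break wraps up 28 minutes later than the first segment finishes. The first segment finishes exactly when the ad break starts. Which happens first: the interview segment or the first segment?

the interview segment

The interview segment starts at 11:11 AM − 91 min = 9:40 AM.
The interview segment starts at 9:40 AM and the first segment starts at 11:11 AM, so the interview segment is first.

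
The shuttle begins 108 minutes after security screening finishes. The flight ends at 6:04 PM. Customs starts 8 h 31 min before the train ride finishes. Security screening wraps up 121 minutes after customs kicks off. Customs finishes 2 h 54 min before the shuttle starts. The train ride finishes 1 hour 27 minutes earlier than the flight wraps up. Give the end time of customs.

9:01 AM

The train ride ends at 6:04 PM − 87 min = 4:37 PM.
Customs starts at 4:37 PM − 511 min = 8:06 AM.
Security screening ends at 8:06 AM + 121 min = 10:07 AM.
The shuttle starts at 10:07 AM + 108 min = 11:55 AM.
Customs ends at 11:55 AM − 174 min = 9:01 AM.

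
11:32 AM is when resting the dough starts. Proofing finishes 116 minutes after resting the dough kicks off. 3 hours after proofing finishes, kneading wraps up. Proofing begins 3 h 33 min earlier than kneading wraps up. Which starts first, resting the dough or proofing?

resting the dough

Proofing ends at 11:32 AM + 116 min = 1:28 PM.
Kneading ends at 1:28 PM + 180 min = 4:28 PM.
Proofing starts at 4:28 PM − 213 min = 12:55 PM.
Resting the dough starts at 11:32 AM and proofing starts at 12:55 PM, so resting the dough is first.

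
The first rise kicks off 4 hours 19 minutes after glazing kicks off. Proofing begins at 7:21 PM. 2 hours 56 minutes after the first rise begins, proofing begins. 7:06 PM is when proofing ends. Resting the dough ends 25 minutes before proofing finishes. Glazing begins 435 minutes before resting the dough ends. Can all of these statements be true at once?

Resting the dough ends at 7:06 PM − 25 min = 6:41 PM.
Glazing starts at 6:41 PM − 435 min = 11:26 AM.
The first rise starts at 11:26 AM + 259 min = 3:45 PM.
Proofing starts at 3:45 PM + 176 min = 6:41 PM.
But proofing is also said to start at 7:21 PM — a 40-minute conflict.

No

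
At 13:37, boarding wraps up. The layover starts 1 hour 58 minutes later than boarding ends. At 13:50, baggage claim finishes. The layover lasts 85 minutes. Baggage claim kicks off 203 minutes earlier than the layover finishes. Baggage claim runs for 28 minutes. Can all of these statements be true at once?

The layover starts at 13:37 + 118 min = 15:35.
The layover ends at 15:35 + 85 min = 17:00.
Baggage claim starts at 17:00 − 203 min = 13:37.
Baggage claim ends at 13:37 + 28 min = 14:05.
But baggage claim is also said to end at 13:50 — a 15-minute conflict.

No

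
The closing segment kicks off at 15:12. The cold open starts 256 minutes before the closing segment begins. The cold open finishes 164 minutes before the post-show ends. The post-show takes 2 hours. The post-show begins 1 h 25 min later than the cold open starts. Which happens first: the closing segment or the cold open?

The cold open starts at 15:12 − 256 min = 10:56.
The closing segment starts at 15:12 and the cold open starts at 10:56, so the cold open is first.

the cold open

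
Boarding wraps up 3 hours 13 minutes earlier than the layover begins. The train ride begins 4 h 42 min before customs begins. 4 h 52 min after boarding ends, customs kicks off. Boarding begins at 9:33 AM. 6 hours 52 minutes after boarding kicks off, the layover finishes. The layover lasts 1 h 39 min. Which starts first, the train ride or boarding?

boarding

The layover ends at 9:33 AM + 412 min = 4:25 PM.
The layover starts at 4:25 PM − 99 min = 2:46 PM.
Boarding ends at 2:46 PM − 193 min = 11:33 AM.
Customs starts at 11:33 AM + 292 min = 4:25 PM.
The train ride starts at 4:25 PM − 282 min = 11:43 AM.
The train ride starts at 11:43 AM and boarding starts at 9:33 AM, so boarding is first.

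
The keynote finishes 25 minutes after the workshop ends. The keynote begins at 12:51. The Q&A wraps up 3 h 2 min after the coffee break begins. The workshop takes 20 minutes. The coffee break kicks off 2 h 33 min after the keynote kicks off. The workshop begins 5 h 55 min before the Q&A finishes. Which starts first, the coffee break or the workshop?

the workshop

The coffee break starts at 12:51 + 153 min = 15:24.
The Q&A ends at 15:24 + 182 min = 18:26.
The workshop starts at 18:26 − 355 min = 12:31.
The coffee break starts at 15:24 and the workshop starts at 12:31, so the workshop is first.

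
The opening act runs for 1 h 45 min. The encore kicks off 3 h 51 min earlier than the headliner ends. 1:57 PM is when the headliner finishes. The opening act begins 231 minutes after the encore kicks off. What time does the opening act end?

3:42 PM

The encore starts at 1:57 PM − 231 min = 10:06 AM.
The opening act starts at 10:06 AM + 231 min = 1:57 PM.
The opening act ends at 1:57 PM + 105 min = 3:42 PM.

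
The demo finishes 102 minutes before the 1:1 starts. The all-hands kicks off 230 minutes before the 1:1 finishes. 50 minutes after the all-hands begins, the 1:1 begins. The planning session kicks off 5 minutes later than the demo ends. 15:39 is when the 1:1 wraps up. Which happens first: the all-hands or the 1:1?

the all-hands

The all-hands starts at 15:39 − 230 min = 11:49.
The 1:1 starts at 11:49 + 50 min = 12:39.
The all-hands starts at 11:49 and the 1:1 starts at 12:39, so the all-hands is first.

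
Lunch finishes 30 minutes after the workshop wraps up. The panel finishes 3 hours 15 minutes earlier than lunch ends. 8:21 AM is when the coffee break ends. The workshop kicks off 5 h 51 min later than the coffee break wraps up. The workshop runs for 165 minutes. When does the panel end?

2:12 PM

The workshop starts at 8:21 AM + 351 min = 2:12 PM.
The workshop ends at 2:12 PM + 165 min = 4:57 PM.
Lunch ends at 4:57 PM + 30 min = 5:27 PM.
The panel ends at 5:27 PM − 195 min = 2:12 PM.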